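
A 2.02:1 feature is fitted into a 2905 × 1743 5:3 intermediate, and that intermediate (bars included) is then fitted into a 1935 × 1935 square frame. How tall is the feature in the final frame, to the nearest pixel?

958 px

2.02:1 in 2905×1743: fills the width, so the feature is 2905.00 × 1438.12.
The 5:3 canvas is width-limited in 1935×1935, giving 1935.00 × 1161.00; scale factor 0.6661.
The feature scales with it: height 1438.12 × 0.6661 ≈ 957.92.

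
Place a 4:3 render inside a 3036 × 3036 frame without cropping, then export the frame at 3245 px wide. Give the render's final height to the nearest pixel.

2434 px

Fitted into 3036×3036, the render spans the width; its height is 3036 × 3/4 ≈ 2277.00 px.
Resizing to 3245 px wide multiplies everything by 1.0688: 2277.00 → 2433.75 px.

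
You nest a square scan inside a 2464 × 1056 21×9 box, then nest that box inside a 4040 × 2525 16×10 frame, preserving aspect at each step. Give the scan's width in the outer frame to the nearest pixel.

square in 2464×1056: fills the height, so the scan is 1056.00 × 1056.00.
The 21×9 canvas is width-limited in 4040×2525, giving 4040.00 × 1731.43; scale factor 1.6396.
Applying the same ×1.6396: 1056.00 → 1731.43.

1731 px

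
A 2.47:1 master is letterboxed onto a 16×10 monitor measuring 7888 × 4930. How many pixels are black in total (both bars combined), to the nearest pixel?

13697336 pixels

2.47:1 (2.470) > 16×10 (1.600), so the master fills the width.
That makes the image 3193.5223 px tall (7888 / 2.470).
Leftover height: 4930 − 3193.5223 = 1736.4777 px.
Across the 7888-px span: 1736.4777 × 7888 ≈ 13697336 px.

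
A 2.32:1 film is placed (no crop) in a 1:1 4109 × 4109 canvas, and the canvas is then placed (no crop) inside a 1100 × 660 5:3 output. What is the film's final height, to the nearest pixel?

Inside the 4109×4109 canvas the film is width-limited at 4109.00 × 1771.12.
The 1:1 canvas is height-limited in 1100×660, giving 660.00 × 660.00; scale factor 0.1606.
So the film's height is 1771.12 × 0.1606 ≈ 284.48.

284 px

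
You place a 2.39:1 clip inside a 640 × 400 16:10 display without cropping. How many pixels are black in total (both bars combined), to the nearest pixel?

2.39:1 (2.390) > 16:10 (1.600), so the clip fills the width.
The clip is 640 / 2.390 ≈ 267.7824 px tall.
Leftover height: 400 − 267.7824 = 132.2176 px.
That's 132.2176 × 640 ≈ 84619 black pixels.

84619 pixels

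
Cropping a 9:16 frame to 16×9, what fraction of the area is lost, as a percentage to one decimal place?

16×9 is wider than 9:16, so the crop keeps the full width and trims the height.
Area ratio = (0.562)/(1.778) = 31.64%; the remaining 68.36% is cropped out.

68.4%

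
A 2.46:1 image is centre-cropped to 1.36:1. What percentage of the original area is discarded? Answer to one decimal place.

44.7%

Going from 2.46:1 to 1.36:1 means cutting width while keeping height.
(1.360)/(2.460) ≈ 0.553 of the area survives, leaving 44.72% discarded.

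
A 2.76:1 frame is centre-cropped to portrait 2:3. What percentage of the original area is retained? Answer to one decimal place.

Going from 2.76:1 to portrait 2:3 means cutting width while keeping height.
(0.667)/(2.760) ≈ 0.242 of the area survives.

24.2%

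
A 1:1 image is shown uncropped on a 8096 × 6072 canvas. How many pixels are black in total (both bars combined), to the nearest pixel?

12289728 pixels

1:1 (1.000) < 4:3 (1.333), so the image fills the height.
The image is 6072 × 1/1 ≈ 6072.0000 px wide.
Black = 8096 − 6072.0000 = 2024.0000 px.
Across the 6072-px span: 2024.0000 × 6072 ≈ 12289728 px.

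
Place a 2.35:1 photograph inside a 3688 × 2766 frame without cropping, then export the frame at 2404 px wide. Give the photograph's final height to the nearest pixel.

1023 px

At 3688×2766 the photograph is width-limited, so height = 3688 / 2.350 ≈ 1569.36 px.
Resizing to 2404 px wide multiplies everything by 0.6518: 1569.36 → 1022.98 px.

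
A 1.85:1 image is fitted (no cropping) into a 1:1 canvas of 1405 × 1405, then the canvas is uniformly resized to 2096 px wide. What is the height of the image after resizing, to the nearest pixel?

Fitted into 1405×1405, the image spans the width; its height is 1405 / 1.850 ≈ 759.46 px.
Resizing to 2096 px wide multiplies everything by 1.4918: 759.46 → 1132.97 px.

1133 px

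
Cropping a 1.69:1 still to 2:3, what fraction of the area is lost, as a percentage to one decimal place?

60.6%

The height stays; only width is cut (since 2:3 is narrower than 1.69:1).
Fraction kept = (0.667)/(1.690) ≈ 39.45%, so 60.55% is lost.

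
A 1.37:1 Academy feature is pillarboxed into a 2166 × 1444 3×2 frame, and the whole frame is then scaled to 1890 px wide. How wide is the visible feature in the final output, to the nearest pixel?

1726 px

In the 2166×1444 frame the feature fills the height: width = 1444 × 1.370 ≈ 1978.28 px.
The frame scales by 1890/2166 = 0.8726; 1978.28 × 0.8726 ≈ 1726.20 px.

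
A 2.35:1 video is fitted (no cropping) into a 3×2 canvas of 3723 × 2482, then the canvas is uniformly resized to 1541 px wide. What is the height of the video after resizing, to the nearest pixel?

656 px

In the 3723×2482 frame the video fills the width: height = 3723 / 2.350 ≈ 1584.26 px.
Scaling 3723 → 1541 is ×0.4139, so the height becomes 1584.26 × 0.4139 ≈ 655.74 px.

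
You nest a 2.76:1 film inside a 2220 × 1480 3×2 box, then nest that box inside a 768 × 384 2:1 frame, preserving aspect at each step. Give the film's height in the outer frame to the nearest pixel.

209 px

Inside the 2220×1480 canvas the film is width-limited at 2220.00 × 804.35.
The 3×2 canvas is height-limited in 768×384, giving 576.00 × 384.00; scale factor 0.2595.
So the film's height is 804.35 × 0.2595 ≈ 208.70.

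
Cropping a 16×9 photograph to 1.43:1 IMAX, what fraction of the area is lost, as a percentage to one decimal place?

Going from 16×9 to 1.43:1 IMAX means cutting width while keeping height.
(1.430)/(1.778) ≈ 0.804 of the area survives, leaving 19.56% discarded.

19.6%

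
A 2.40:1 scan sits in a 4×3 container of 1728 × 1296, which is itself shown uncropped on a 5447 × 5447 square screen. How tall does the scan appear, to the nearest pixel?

2270 px

2.40:1 in 1728×1296: fills the width, so the scan is 1728.00 × 720.00.
4×3 in 5447×5447: fills the width, so the intermediate becomes 5447.00 × 4085.25 — a scale of ×3.1522.
Applying the same ×3.1522: 720.00 → 2269.58.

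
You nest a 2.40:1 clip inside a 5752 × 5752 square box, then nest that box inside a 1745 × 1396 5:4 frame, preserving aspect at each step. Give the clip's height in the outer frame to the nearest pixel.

582 px

Inside the 5752×5752 canvas the clip is width-limited at 5752.00 × 2396.67.
The square canvas is height-limited in 1745×1396, giving 1396.00 × 1396.00; scale factor 0.2427.
Applying the same ×0.2427: 2396.67 → 581.67.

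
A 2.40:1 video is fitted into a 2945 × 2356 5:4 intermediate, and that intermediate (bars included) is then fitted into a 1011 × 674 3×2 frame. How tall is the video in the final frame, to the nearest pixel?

2.40:1 in 2945×2356: fills the width, so the video is 2945.00 × 1227.08.
The 5:4 canvas is height-limited in 1011×674, giving 842.50 × 674.00; scale factor 0.2861.
Applying the same ×0.2861: 1227.08 → 351.04.

351 px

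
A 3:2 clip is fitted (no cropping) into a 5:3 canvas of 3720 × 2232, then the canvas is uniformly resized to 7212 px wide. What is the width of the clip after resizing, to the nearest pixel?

Fitted into 3720×2232, the clip spans the height; its width is 2232 × 3/2 ≈ 3348.00 px.
The frame scales by 7212/3720 = 1.9387; 3348.00 × 1.9387 ≈ 6490.80 px.

6491 px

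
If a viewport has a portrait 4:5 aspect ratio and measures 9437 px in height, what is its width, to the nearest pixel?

Width = 9437·4/5 = 7549.60.

7550 px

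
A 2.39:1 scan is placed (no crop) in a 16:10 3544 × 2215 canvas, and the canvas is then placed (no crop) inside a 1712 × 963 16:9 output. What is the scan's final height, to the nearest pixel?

Inside the 3544×2215 canvas the scan is width-limited at 3544.00 × 1482.85.
16:10 in 1712×963: fills the height, so the intermediate becomes 1540.80 × 963.00 — a scale of ×0.4348.
Applying the same ×0.4348: 1482.85 → 644.69.

645 px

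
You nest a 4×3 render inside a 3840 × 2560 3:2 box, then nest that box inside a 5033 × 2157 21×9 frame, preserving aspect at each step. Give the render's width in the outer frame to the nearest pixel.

Inside the 3840×2560 canvas the render is height-limited at 3413.33 × 2560.00.
The 3:2 canvas is height-limited in 5033×2157, giving 3235.50 × 2157.00; scale factor 0.8426.
So the render's width is 3413.33 × 0.8426 ≈ 2876.00.

2876 px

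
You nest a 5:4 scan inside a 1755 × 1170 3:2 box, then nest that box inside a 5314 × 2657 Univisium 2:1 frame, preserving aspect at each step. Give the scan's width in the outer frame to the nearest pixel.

3321 px

First fit — 5:4 into 1755×1170 spans the height: 1462.50 × 1170.00.
3:2 in 5314×2657: fills the height, so the intermediate becomes 3985.50 × 2657.00 — a scale of ×2.2709.
The scan scales with it: width 1462.50 × 2.2709 ≈ 3321.25.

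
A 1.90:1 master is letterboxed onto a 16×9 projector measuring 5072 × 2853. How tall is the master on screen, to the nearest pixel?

2669 px

1.90:1 (1.900) > 16×9 (1.778), so the master fills the width.
The master is 5072 / 1.900 ≈ 2669.47 px tall.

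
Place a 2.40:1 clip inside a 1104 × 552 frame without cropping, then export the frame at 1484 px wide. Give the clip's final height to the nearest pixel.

618 px

At 1104×552 the clip is width-limited, so height = 1104 / 2.400 ≈ 460.00 px.
Resizing to 1484 px wide multiplies everything by 1.3442: 460.00 → 618.33 px.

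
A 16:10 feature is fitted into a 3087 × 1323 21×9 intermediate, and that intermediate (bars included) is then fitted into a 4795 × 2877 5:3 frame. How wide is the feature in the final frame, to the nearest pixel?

3288 px

16:10 in 3087×1323: fills the height, so the feature is 2116.80 × 1323.00.
The 21×9 canvas is width-limited in 4795×2877, giving 4795.00 × 2055.00; scale factor 1.5533.
So the feature's width is 2116.80 × 1.5533 ≈ 3288.00.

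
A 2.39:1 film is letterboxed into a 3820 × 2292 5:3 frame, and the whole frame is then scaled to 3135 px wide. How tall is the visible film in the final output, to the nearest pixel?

Fitted into 3820×2292, the film spans the width; its height is 3820 / 2.390 ≈ 1598.33 px.
Scaling 3820 → 3135 is ×0.8207, so the height becomes 1598.33 × 0.8207 ≈ 1311.72 px.

1312 px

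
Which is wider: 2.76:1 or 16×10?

2.76 and 16×10 = 1.6; 2.76 > 1.6.

2.76:1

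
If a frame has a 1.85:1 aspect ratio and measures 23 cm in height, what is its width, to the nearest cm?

At 1.85:1, 23 × 1.850 ≈ 42.55.

43 cm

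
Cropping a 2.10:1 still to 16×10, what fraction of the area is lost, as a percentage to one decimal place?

23.8%

The height stays; only width is cut (since 16×10 is narrower than 2.10:1).
Fraction kept = (1.600)/(2.100) ≈ 76.19%, so 23.81% is lost.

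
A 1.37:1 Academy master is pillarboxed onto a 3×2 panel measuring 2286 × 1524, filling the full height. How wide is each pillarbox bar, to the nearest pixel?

That makes the image 2087.88 px wide (1524 × 1.370).
Black = 2286 − 2087.88 = 198.12 px, or 99.06 per bar.

99 px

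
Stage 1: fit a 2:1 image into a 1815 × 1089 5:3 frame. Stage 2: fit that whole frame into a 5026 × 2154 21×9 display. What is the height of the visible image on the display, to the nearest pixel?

1795 px

First fit — 2:1 into 1815×1089 spans the width: 1815.00 × 907.50.
The 5:3 canvas is height-limited in 5026×2154, giving 3590.00 × 2154.00; scale factor 1.9780.
The image scales with it: height 907.50 × 1.9780 ≈ 1795.00.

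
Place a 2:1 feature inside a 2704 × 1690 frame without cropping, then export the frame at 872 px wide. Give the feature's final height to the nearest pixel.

At 2704×1690 the feature is width-limited, so height = 2704 × 1/2 ≈ 1352.00 px.
The frame scales by 872/2704 = 0.3225; 1352.00 × 0.3225 ≈ 436.00 px.

436 px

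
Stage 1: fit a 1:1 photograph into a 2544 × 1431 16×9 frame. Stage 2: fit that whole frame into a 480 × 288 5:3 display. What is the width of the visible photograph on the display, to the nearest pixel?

270 px

Inside the 2544×1431 canvas the photograph is height-limited at 1431.00 × 1431.00.
16×9 in 480×288: fills the width, so the intermediate becomes 480.00 × 270.00 — a scale of ×0.1887.
The photograph scales with it: width 1431.00 × 0.1887 ≈ 270.00.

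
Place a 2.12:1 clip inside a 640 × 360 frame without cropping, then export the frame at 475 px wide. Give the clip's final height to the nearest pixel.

224 px

At 640×360 the clip is width-limited, so height = 640 / 2.120 ≈ 301.89 px.
Resizing to 475 px wide multiplies everything by 0.7422: 301.89 → 224.06 px.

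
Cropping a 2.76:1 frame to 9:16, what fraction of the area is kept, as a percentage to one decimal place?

The height stays; only width is cut (since 9:16 is narrower than 2.76:1).
Area ratio = (0.562)/(2.760) = 20.38% retained.

20.4%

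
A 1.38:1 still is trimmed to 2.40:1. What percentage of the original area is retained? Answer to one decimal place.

Going from 1.38:1 to 2.40:1 means cutting height while keeping width.
(1.380)/(2.400) ≈ 0.575 of the area survives.

57.5%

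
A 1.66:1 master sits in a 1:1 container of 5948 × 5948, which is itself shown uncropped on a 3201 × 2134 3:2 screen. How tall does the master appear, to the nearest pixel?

1286 px

Inside the 5948×5948 canvas the master is width-limited at 5948.00 × 3583.13.
Second fit — the 1:1 canvas into 3201×2134 spans the height: 2134.00 × 2134.00 (×0.3588 from 5948×5948).
The master scales with it: height 3583.13 × 0.3588 ≈ 1285.54.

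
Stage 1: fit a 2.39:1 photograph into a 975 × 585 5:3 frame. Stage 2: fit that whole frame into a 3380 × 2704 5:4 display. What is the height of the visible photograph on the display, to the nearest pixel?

2.39:1 in 975×585: fills the width, so the photograph is 975.00 × 407.95.
The 5:3 canvas is width-limited in 3380×2704, giving 3380.00 × 2028.00; scale factor 3.4667.
The photograph scales with it: height 407.95 × 3.4667 ≈ 1414.23.

1414 px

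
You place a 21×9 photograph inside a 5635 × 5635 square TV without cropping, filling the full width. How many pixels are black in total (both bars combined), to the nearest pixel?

Content height = 5635 × 9/21 ≈ 2415.0000 px.
Leftover height: 5635 − 2415.0000 = 3220.0000 px.
That's 3220.0000 × 5635 ≈ 18144700 black pixels.

18144700 pixels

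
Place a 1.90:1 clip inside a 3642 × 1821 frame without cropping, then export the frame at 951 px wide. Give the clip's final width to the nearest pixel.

At 3642×1821 the clip is height-limited, so width = 1821 × 1.900 ≈ 3459.90 px.
Scaling 3642 → 951 is ×0.2611, so the width becomes 3459.90 × 0.2611 ≈ 903.45 px.

903 px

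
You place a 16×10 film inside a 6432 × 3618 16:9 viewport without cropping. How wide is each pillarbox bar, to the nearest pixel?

16×10 (1.600) < 16:9 (1.778), so the film fills the height.
Content width = 3618 × 16/10 ≈ 5788.80 px.
Black = 6432 − 5788.80 = 643.20 px, or 321.60 per bar.

322 px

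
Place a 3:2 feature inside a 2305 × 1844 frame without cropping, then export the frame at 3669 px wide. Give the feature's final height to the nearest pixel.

Fitted into 2305×1844, the feature spans the width; its height is 2305 × 2/3 ≈ 1536.67 px.
The frame scales by 3669/2305 = 1.5918; 1536.67 × 1.5918 ≈ 2446.00 px.

2446 px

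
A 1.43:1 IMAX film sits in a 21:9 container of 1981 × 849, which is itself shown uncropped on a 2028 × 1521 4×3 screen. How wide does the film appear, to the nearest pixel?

1243 px

Inside the 1981×849 canvas the film is height-limited at 1214.07 × 849.00.
21:9 in 2028×1521: fills the width, so the intermediate becomes 2028.00 × 869.14 — a scale of ×1.0237.
Applying the same ×1.0237: 1214.07 → 1242.87.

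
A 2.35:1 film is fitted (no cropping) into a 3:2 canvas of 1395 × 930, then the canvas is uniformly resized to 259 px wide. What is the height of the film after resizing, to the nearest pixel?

110 px

Fitted into 1395×930, the film spans the width; its height is 1395 / 2.350 ≈ 593.62 px.
Scaling 1395 → 259 is ×0.1857, so the height becomes 593.62 × 0.1857 ≈ 110.21 px.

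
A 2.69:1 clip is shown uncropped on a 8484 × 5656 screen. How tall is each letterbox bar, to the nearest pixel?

Since 2.690 > 1.500, the clip is width-limited.
Content height = 8484 / 2.690 ≈ 3153.90 px.
Black = 5656 − 3153.90 = 2502.10 px, or 1251.05 per bar.

1251 px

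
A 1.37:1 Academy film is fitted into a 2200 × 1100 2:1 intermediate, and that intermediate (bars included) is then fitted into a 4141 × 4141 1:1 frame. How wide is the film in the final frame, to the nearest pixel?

First fit — 1.37:1 Academy into 2200×1100 spans the height: 1507.00 × 1100.00.
2:1 in 4141×4141: fills the width, so the intermediate becomes 4141.00 × 2070.50 — a scale of ×1.8823.
The film scales with it: width 1507.00 × 1.8823 ≈ 2836.59.

2837 px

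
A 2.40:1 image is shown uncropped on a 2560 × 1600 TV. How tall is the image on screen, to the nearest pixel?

Since 2.400 > 1.600, the image is width-limited.
The image is 2560 / 2.400 ≈ 1066.67 px tall.

1067 px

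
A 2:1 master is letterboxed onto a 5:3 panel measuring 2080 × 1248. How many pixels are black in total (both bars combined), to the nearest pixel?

2:1 (2.000) > 5:3 (1.667), so the master fills the width.
The master is 2080 × 1/2 ≈ 1040.0000 px tall.
Leftover height: 1248 − 1040.0000 = 208.0000 px.
Bar area = 208.0000 × 2080 ≈ 432640 px.

432640 pixels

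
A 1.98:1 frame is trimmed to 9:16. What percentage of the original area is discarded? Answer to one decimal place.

71.6%

The height stays; only width is cut (since 9:16 is narrower than 1.98:1).
(0.562)/(1.980) ≈ 0.284 of the area survives, leaving 71.59% discarded.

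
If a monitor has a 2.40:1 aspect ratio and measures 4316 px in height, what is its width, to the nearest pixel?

10358 px

Width = 4316 × 2.400 = 10358.40.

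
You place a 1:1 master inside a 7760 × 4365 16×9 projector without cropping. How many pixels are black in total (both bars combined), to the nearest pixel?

14819175 pixels

Since 1.000 < 1.778, the master is height-limited.
Content width = 4365 × 1/1 ≈ 4365.0000 px.
Leftover width: 7760 − 4365.0000 = 3395.0000 px.
Bar area = 3395.0000 × 4365 ≈ 14819175 px.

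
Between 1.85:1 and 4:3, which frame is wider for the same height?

1.85 and 4:3 = 1.333; 1.85 > 1.333.

1.85:1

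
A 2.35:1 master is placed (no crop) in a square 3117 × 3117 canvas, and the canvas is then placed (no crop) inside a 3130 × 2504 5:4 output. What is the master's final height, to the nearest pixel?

Inside the 3117×3117 canvas the master is width-limited at 3117.00 × 1326.38.
square in 3130×2504: fills the height, so the intermediate becomes 2504.00 × 2504.00 — a scale of ×0.8033.
The master scales with it: height 1326.38 × 0.8033 ≈ 1065.53.

1066 px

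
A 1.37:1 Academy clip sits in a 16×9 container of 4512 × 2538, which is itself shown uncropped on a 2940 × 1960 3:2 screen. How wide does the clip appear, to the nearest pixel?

2266 px

Inside the 4512×2538 canvas the clip is height-limited at 3477.06 × 2538.00.
Second fit — the 16×9 canvas into 2940×1960 spans the width: 2940.00 × 1653.75 (×0.6516 from 4512×2538).
Applying the same ×0.6516: 3477.06 → 2265.64.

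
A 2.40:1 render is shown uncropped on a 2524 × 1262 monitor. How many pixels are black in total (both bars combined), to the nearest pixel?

2.40:1 is wider than 2:1, so it spans the full width.
The render is 2524 / 2.400 ≈ 1051.6667 px tall.
Leftover height: 1262 − 1051.6667 = 210.3333 px.
That's 210.3333 × 2524 ≈ 530881 black pixels.

530881 pixels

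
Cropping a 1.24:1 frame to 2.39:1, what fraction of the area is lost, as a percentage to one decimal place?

48.1%

2.39:1 is wider than 1.24:1, so the crop keeps the full width and trims the height.
(1.240)/(2.390) ≈ 0.519 of the area survives, leaving 48.12% discarded.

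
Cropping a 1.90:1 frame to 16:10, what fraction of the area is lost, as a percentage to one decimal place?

The height stays; only width is cut (since 16:10 is narrower than 1.90:1).
Fraction kept = (1.600)/(1.900) ≈ 84.21%, so 15.79% is lost.

15.8%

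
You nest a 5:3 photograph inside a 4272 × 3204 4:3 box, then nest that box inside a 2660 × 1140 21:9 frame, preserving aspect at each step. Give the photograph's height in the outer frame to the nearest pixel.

912 px

Inside the 4272×3204 canvas the photograph is width-limited at 4272.00 × 2563.20.
Second fit — the 4:3 canvas into 2660×1140 spans the height: 1520.00 × 1140.00 (×0.3558 from 4272×3204).
Applying the same ×0.3558: 2563.20 → 912.00.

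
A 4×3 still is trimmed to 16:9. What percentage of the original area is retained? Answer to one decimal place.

75.0%

16:9 is wider than 4×3, so the crop keeps the full width and trims the height.
Area ratio = (1.333)/(1.778) = 75.00% retained.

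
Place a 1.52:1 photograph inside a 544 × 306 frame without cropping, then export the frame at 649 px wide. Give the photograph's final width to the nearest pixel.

At 544×306 the photograph is height-limited, so width = 306 × 1.520 ≈ 465.12 px.
Resizing to 649 px wide multiplies everything by 1.1930: 465.12 → 554.89 px.

555 px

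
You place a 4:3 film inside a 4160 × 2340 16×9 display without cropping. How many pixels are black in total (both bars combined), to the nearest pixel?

4:3 is narrower than 16×9, so it spans the full height.
That makes the image 3120.0000 px wide (2340 × 4/3).
Black = 4160 − 3120.0000 = 1040.0000 px.
That's 1040.0000 × 2340 ≈ 2433600 black pixels.

2433600 pixels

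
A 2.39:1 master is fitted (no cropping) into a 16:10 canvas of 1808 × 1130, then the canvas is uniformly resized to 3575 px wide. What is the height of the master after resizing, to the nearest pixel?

1496 px

In the 1808×1130 frame the master fills the width: height = 1808 / 2.390 ≈ 756.49 px.
Scaling 1808 → 3575 is ×1.9773, so the height becomes 756.49 × 1.9773 ≈ 1495.82 px.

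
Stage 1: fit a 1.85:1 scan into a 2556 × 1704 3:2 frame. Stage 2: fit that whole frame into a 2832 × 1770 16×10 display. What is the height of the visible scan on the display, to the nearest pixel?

1.85:1 in 2556×1704: fills the width, so the scan is 2556.00 × 1381.62.
Second fit — the 3:2 canvas into 2832×1770 spans the height: 2655.00 × 1770.00 (×1.0387 from 2556×1704).
Applying the same ×1.0387: 1381.62 → 1435.14.

1435 px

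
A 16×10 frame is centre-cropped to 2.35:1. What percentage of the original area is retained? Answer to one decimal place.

Going from 16×10 to 2.35:1 means cutting height while keeping width.
(1.600)/(2.350) ≈ 0.681 of the area survives.

68.1%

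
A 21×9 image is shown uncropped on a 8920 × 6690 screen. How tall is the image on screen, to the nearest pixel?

21×9 is wider than 4×3, so it spans the full width.
That makes the image 3822.86 px tall (8920 × 9/21).

3823 px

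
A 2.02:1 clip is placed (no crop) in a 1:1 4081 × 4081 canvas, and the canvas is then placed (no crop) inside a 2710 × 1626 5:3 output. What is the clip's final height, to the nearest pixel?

2.02:1 in 4081×4081: fills the width, so the clip is 4081.00 × 2020.30.
Second fit — the 1:1 canvas into 2710×1626 spans the height: 1626.00 × 1626.00 (×0.3984 from 4081×4081).
So the clip's height is 2020.30 × 0.3984 ≈ 804.95.

805 px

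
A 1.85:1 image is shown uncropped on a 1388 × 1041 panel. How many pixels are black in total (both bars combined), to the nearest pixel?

1.85:1 (1.850) > 4:3 (1.333), so the image fills the width.
The image is 1388 / 1.850 ≈ 750.2703 px tall.
1041 − 750.2703 = 290.7297 px of bars.
That's 290.7297 × 1388 ≈ 403533 black pixels.

403533 pixels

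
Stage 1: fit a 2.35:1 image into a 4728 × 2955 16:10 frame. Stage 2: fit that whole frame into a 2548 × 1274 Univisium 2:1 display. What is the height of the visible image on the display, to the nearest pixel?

867 px

First fit — 2.35:1 into 4728×2955 spans the width: 4728.00 × 2011.91.
16:10 in 2548×1274: fills the height, so the intermediate becomes 2038.40 × 1274.00 — a scale of ×0.4311.
The image scales with it: height 2011.91 × 0.4311 ≈ 867.40.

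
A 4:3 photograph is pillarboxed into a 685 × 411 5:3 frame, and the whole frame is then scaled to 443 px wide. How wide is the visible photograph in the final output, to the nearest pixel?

354 px

In the 685×411 frame the photograph fills the height: width = 411 × 4/3 ≈ 548.00 px.
Scaling 685 → 443 is ×0.6467, so the width becomes 548.00 × 0.6467 ≈ 354.40 px.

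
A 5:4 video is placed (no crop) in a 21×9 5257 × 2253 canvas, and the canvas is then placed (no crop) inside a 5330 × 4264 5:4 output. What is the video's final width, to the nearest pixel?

2855 px

First fit — 5:4 into 5257×2253 spans the height: 2816.25 × 2253.00.
Second fit — the 21×9 canvas into 5330×4264 spans the width: 5330.00 × 2284.29 (×1.0139 from 5257×2253).
Applying the same ×1.0139: 2816.25 → 2855.36.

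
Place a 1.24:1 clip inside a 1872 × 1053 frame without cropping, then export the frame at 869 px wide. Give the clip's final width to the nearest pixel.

In the 1872×1053 frame the clip fills the height: width = 1053 × 1.240 ≈ 1305.72 px.
Resizing to 869 px wide multiplies everything by 0.4642: 1305.72 → 606.13 px.

606 px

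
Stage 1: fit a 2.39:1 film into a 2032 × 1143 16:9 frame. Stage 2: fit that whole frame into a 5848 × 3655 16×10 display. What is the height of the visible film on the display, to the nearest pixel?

2447 px

2.39:1 in 2032×1143: fills the width, so the film is 2032.00 × 850.21.
16:9 in 5848×3655: fills the width, so the intermediate becomes 5848.00 × 3289.50 — a scale of ×2.8780.
The film scales with it: height 850.21 × 2.8780 ≈ 2446.86.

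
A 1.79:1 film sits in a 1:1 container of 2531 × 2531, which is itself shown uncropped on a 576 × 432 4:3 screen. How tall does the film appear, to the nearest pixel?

1.79:1 in 2531×2531: fills the width, so the film is 2531.00 × 1413.97.
The 1:1 canvas is height-limited in 576×432, giving 432.00 × 432.00; scale factor 0.1707.
The film scales with it: height 1413.97 × 0.1707 ≈ 241.34.

241 px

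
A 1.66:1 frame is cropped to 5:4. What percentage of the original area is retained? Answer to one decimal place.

5:4 is narrower than 1.66:1, so the crop keeps the full height and trims the width.
Area ratio = (1.250)/(1.660) = 75.30% retained.

75.3%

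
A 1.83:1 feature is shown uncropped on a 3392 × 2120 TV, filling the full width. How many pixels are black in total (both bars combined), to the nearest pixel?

The feature is 3392 / 1.830 ≈ 1853.5519 px tall.
Leftover height: 2120 − 1853.5519 = 266.4481 px.
That's 266.4481 × 3392 ≈ 903792 black pixels.

903792 pixels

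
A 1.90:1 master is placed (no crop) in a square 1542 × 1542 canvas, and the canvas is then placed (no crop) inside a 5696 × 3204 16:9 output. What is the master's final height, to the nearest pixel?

1.90:1 in 1542×1542: fills the width, so the master is 1542.00 × 811.58.
square in 5696×3204: fills the height, so the intermediate becomes 3204.00 × 3204.00 — a scale of ×2.0778.
The master scales with it: height 811.58 × 2.0778 ≈ 1686.32.

1686 px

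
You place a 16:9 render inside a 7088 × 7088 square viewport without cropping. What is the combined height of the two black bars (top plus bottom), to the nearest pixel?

3101 px

16:9 (1.778) > square (1.000), so the render fills the width.
Content height = 7088 × 9/16 ≈ 3987.00 px.
7088 − 3987.00 = 3101.00 px of bars.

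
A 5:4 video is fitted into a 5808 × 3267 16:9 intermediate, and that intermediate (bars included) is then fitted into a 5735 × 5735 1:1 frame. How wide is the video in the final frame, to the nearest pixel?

Inside the 5808×3267 canvas the video is height-limited at 4083.75 × 3267.00.
16:9 in 5735×5735: fills the width, so the intermediate becomes 5735.00 × 3225.94 — a scale of ×0.9874.
The video scales with it: width 4083.75 × 0.9874 ≈ 4032.42.

4032 px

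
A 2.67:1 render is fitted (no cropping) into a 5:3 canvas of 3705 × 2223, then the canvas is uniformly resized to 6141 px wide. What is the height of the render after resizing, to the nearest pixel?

Fitted into 3705×2223, the render spans the width; its height is 3705 / 2.670 ≈ 1387.64 px.
The frame scales by 6141/3705 = 1.6575; 1387.64 × 1.6575 ≈ 2300.00 px.

2300 px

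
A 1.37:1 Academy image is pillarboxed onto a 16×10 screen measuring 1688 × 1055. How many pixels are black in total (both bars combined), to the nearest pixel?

255996 pixels

1.37:1 Academy is narrower than 16×10, so it spans the full height.
Content width = 1055 × 1.370 ≈ 1445.3500 px.
Black = 1688 − 1445.3500 = 242.6500 px.
That's 242.6500 × 1055 ≈ 255996 black pixels.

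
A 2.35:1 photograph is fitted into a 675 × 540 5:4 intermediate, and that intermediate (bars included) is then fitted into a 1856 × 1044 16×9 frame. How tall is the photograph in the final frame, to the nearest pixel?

First fit — 2.35:1 into 675×540 spans the width: 675.00 × 287.23.
The 5:4 canvas is height-limited in 1856×1044, giving 1305.00 × 1044.00; scale factor 1.9333.
The photograph scales with it: height 287.23 × 1.9333 ≈ 555.32.

555 px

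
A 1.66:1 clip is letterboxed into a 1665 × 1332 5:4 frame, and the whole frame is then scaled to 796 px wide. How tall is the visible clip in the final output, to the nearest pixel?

At 1665×1332 the clip is width-limited, so height = 1665 / 1.660 ≈ 1003.01 px.
The frame scales by 796/1665 = 0.4781; 1003.01 × 0.4781 ≈ 479.52 px.

480 px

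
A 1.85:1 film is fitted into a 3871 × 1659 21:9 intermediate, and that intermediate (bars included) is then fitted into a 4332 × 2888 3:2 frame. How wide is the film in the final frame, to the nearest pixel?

First fit — 1.85:1 into 3871×1659 spans the height: 3069.15 × 1659.00.
21:9 in 4332×2888: fills the width, so the intermediate becomes 4332.00 × 1856.57 — a scale of ×1.1191.
Applying the same ×1.1191: 3069.15 → 3434.66.

3435 px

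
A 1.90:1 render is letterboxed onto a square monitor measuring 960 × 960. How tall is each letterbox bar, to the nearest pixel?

227 px

1.90:1 is wider than square, so it spans the full width.
The render is 960 / 1.900 ≈ 505.26 px tall.
Black = 960 − 505.26 = 454.74 px, or 227.37 per bar.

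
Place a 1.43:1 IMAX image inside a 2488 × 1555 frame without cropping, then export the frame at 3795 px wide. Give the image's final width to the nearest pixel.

At 2488×1555 the image is height-limited, so width = 1555 × 1.430 ≈ 2223.65 px.
The frame scales by 3795/2488 = 1.5253; 2223.65 × 1.5253 ≈ 3391.78 px.

3392 px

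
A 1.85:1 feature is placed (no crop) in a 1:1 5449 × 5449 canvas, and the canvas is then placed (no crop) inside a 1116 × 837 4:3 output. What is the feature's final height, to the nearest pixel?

Inside the 5449×5449 canvas the feature is width-limited at 5449.00 × 2945.41.
Second fit — the 1:1 canvas into 1116×837 spans the height: 837.00 × 837.00 (×0.1536 from 5449×5449).
Applying the same ×0.1536: 2945.41 → 452.43.

452 px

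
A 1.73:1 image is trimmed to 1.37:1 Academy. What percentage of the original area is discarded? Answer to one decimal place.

The height stays; only width is cut (since 1.37:1 Academy is narrower than 1.73:1).
Area ratio = (1.370)/(1.730) = 79.19%; the remaining 20.81% is cropped out.

20.8%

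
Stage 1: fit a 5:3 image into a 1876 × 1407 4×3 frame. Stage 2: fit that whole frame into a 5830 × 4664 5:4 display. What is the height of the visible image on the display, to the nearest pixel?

3498 px

First fit — 5:3 into 1876×1407 spans the width: 1876.00 × 1125.60.
The 4×3 canvas is width-limited in 5830×4664, giving 5830.00 × 4372.50; scale factor 3.1077.
The image scales with it: height 1125.60 × 3.1077 ≈ 3498.00.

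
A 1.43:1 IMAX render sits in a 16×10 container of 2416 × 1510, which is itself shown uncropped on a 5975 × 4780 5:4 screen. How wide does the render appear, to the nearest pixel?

5340 px

First fit — 1.43:1 IMAX into 2416×1510 spans the height: 2159.30 × 1510.00.
16×10 in 5975×4780: fills the width, so the intermediate becomes 5975.00 × 3734.38 — a scale of ×2.4731.
So the render's width is 2159.30 × 2.4731 ≈ 5340.16.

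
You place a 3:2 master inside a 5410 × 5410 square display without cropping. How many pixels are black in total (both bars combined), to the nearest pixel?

9756033 pixels

3:2 (1.500) > square (1.000), so the master fills the width.
Content height = 5410 × 2/3 ≈ 3606.6667 px.
Leftover height: 5410 − 3606.6667 = 1803.3333 px.
Across the 5410-px span: 1803.3333 × 5410 ≈ 9756033 px.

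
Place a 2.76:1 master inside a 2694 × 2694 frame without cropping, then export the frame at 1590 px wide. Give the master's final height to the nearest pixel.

At 2694×2694 the master is width-limited, so height = 2694 / 2.760 ≈ 976.09 px.
Resizing to 1590 px wide multiplies everything by 0.5902: 976.09 → 576.09 px.

576 px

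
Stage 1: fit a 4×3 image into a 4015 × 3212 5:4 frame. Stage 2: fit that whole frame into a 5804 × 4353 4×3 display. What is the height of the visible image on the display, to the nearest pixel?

4×3 in 4015×3212: fills the width, so the image is 4015.00 × 3011.25.
5:4 in 5804×4353: fills the height, so the intermediate becomes 5441.25 × 4353.00 — a scale of ×1.3552.
Applying the same ×1.3552: 3011.25 → 4080.94.

4081 px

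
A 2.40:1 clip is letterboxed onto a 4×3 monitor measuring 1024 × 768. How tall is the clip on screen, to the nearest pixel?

Since 2.400 > 1.333, the clip is width-limited.
Content height = 1024 / 2.400 ≈ 426.67 px.

427 px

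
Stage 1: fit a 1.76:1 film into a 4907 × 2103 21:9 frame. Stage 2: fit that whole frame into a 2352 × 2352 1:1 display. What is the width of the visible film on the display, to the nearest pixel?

1.76:1 in 4907×2103: fills the height, so the film is 3701.28 × 2103.00.
21:9 in 2352×2352: fills the width, so the intermediate becomes 2352.00 × 1008.00 — a scale of ×0.4793.
So the film's width is 3701.28 × 0.4793 ≈ 1774.08.

1774 px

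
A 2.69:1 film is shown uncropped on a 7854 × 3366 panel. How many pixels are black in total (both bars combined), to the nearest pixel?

3505220 pixels

2.69:1 is wider than 21×9, so it spans the full width.
Content height = 7854 / 2.690 ≈ 2919.7026 px.
3366 − 2919.7026 = 446.2974 px of bars.
That's 446.2974 × 7854 ≈ 3505220 black pixels.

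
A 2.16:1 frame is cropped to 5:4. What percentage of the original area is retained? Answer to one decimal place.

5:4 is narrower than 2.16:1, so the crop keeps the full height and trims the width.
(1.250)/(2.160) ≈ 0.579 of the area survives.

57.9%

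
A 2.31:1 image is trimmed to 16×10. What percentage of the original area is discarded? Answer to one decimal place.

Going from 2.31:1 to 16×10 means cutting width while keeping height.
(1.600)/(2.310) ≈ 0.693 of the area survives, leaving 30.74% discarded.

30.7%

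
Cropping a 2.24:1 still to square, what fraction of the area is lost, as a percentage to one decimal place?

55.4%

The height stays; only width is cut (since square is narrower than 2.24:1).
Fraction kept = (1.000)/(2.240) ≈ 44.64%, so 55.36% is lost.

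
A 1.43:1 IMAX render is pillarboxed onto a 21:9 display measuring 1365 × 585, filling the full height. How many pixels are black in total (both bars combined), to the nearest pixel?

309143 pixels

That makes the image 836.5500 px wide (585 × 1.430).
Leftover width: 1365 − 836.5500 = 528.4500 px.
Bar area = 528.4500 × 585 ≈ 309143 px.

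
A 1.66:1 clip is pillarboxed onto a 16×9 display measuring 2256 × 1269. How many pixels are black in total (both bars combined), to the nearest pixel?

1.66:1 is narrower than 16×9, so it spans the full height.
The clip is 1269 × 1.660 ≈ 2106.5400 px wide.
Leftover width: 2256 − 2106.5400 = 149.4600 px.
Bar area = 149.4600 × 1269 ≈ 189665 px.

189665 pixels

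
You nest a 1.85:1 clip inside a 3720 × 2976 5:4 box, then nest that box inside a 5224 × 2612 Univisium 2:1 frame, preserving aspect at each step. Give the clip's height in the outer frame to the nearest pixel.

Inside the 3720×2976 canvas the clip is width-limited at 3720.00 × 2010.81.
Second fit — the 5:4 canvas into 5224×2612 spans the height: 3265.00 × 2612.00 (×0.8777 from 3720×2976).
Applying the same ×0.8777: 2010.81 → 1764.86.

1765 px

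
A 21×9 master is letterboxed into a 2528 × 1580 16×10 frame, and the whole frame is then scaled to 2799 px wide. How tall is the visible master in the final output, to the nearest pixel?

At 2528×1580 the master is width-limited, so height = 2528 × 9/21 ≈ 1083.43 px.
Resizing to 2799 px wide multiplies everything by 1.1072: 1083.43 → 1199.57 px.

1200 px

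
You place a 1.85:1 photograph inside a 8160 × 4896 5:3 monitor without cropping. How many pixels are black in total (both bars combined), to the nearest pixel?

3959144 pixels

1.85:1 (1.850) > 5:3 (1.667), so the photograph fills the width.
Content height = 8160 / 1.850 ≈ 4410.8108 px.
Leftover height: 4896 − 4410.8108 = 485.1892 px.
That's 485.1892 × 8160 ≈ 3959144 black pixels.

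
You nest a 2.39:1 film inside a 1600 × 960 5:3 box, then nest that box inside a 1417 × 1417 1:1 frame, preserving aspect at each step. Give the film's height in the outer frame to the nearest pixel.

593 px

Inside the 1600×960 canvas the film is width-limited at 1600.00 × 669.46.
The 5:3 canvas is width-limited in 1417×1417, giving 1417.00 × 850.20; scale factor 0.8856.
The film scales with it: height 669.46 × 0.8856 ≈ 592.89.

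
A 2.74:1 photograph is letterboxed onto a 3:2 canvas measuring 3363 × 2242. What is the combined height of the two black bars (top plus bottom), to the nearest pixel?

Since 2.740 > 1.500, the photograph is width-limited.
Content height = 3363 / 2.740 ≈ 1227.37 px.
Black = 2242 − 1227.37 = 1014.63 px.

1015 px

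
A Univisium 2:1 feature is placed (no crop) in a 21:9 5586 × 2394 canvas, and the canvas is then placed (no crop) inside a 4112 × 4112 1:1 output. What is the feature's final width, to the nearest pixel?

3525 px

Inside the 5586×2394 canvas the feature is height-limited at 4788.00 × 2394.00.
21:9 in 4112×4112: fills the width, so the intermediate becomes 4112.00 × 1762.29 — a scale of ×0.7361.
Applying the same ×0.7361: 4788.00 → 3524.57.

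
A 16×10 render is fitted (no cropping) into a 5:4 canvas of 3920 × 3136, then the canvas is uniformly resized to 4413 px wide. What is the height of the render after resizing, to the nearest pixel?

At 3920×3136 the render is width-limited, so height = 3920 × 10/16 ≈ 2450.00 px.
Scaling 3920 → 4413 is ×1.1258, so the height becomes 2450.00 × 1.1258 ≈ 2758.12 px.

2758 px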